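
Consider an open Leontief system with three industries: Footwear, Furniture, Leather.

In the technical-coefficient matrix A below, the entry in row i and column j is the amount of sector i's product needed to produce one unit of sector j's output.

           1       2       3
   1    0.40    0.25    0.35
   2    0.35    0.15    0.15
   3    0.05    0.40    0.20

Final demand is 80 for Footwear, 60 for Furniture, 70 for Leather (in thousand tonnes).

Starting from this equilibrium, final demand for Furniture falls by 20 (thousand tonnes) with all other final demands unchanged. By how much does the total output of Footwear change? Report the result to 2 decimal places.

Δx_1 = -28.78

I − A =
  [   0.60    -0.25    -0.35]
  [  -0.35     0.85    -0.15]
  [  -0.05    -0.40     0.80]
Cofactors of I−A, C_ij = (−1)^(i+j)·(minor ij) (rows/columns in the sector order above):
  C_11 = (0.85)(0.80) − (-0.15)(-0.40) = 0.6200
  C_12 = −[(-0.35)(0.80) − (-0.15)(-0.05)] = 0.2875
  C_13 = (-0.35)(-0.40) − (0.85)(-0.05) = 0.1825
  C_21 = −[(-0.25)(0.80) − (-0.35)(-0.40)] = 0.3400
  C_22 = (0.60)(0.80) − (-0.35)(-0.05) = 0.4625
  C_23 = −[(0.60)(-0.40) − (-0.25)(-0.05)] = 0.2525
  C_31 = (-0.25)(-0.15) − (-0.35)(0.85) = 0.3350
  C_32 = −[(0.60)(-0.15) − (-0.35)(-0.35)] = 0.2125
  C_33 = (0.60)(0.85) − (-0.25)(-0.35) = 0.4225
det(I−A) = Σ_j (I−A)_1j·C_1j = (0.60)(0.6200) + (-0.25)(0.2875) + (-0.35)(0.1825) = 0.23625
adj(I−A) = Cᵀ =
  [ 0.6200   0.3400   0.3350]
  [ 0.2875   0.4625   0.2125]
  [ 0.1825   0.2525   0.4225]
(I − A)⁻¹ = adj(I−A) / det(I−A) ≈
  [   2.6243     1.4392     1.4180]
  [   1.2169     1.9577     0.8995]
  [   0.7725     1.0688     1.7884]
Δx = (I − A)⁻¹ Δd with Δd having -20 in the Furniture component and 0 elsewhere.
So Δx_1 = L_12 · (-20), where L_12 = adj(I−A)_12 / det(I−A) = 0.3400 / 0.23625.
Δx_1 = 0.3400 × (-20) / 0.23625 = -6.80 / 0.23625 ≈ -28.78.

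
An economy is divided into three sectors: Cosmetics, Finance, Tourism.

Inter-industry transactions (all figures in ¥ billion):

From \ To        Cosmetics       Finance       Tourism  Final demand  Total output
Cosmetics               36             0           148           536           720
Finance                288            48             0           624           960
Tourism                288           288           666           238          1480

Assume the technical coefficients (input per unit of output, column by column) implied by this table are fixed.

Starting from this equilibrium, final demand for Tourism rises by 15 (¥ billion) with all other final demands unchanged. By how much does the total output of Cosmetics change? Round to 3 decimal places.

Δx_1 = 3.192

Technical coefficients a_ij = z_ij / X_j:
  a_11 = 36/720 = 0.05, a_21 = 288/720 = 0.40, a_31 = 288/720 = 0.40
  a_12 = 0/960 = 0.00, a_22 = 48/960 = 0.05, a_32 = 288/960 = 0.30
  a_13 = 148/1480 = 0.10, a_23 = 0/1480 = 0.00, a_33 = 666/1480 = 0.45
I − A =
  [   0.95     0.00    -0.10]
  [  -0.40     0.95     0.00]
  [  -0.40    -0.30     0.55]
Cofactors of I−A, C_ij = (−1)^(i+j)·(minor ij) (rows/columns in the sector order above):
  C_11 = (0.95)(0.55) − (0.00)(-0.30) = 0.5225
  C_12 = −[(-0.40)(0.55) − (0.00)(-0.40)] = 0.2200
  C_13 = (-0.40)(-0.30) − (0.95)(-0.40) = 0.5000
  C_21 = −[(0.00)(0.55) − (-0.10)(-0.30)] = 0.0300
  C_22 = (0.95)(0.55) − (-0.10)(-0.40) = 0.4825
  C_23 = −[(0.95)(-0.30) − (0.00)(-0.40)] = 0.2850
  C_31 = (0.00)(0.00) − (-0.10)(0.95) = 0.0950
  C_32 = −[(0.95)(0.00) − (-0.10)(-0.40)] = 0.0400
  C_33 = (0.95)(0.95) − (0.00)(-0.40) = 0.9025
det(I−A) = Σ_j (I−A)_1j·C_1j = (0.95)(0.5225) + (0.00)(0.2200) + (-0.10)(0.5000) = 0.446375
adj(I−A) = Cᵀ =
  [ 0.5225   0.0300   0.0950]
  [ 0.2200   0.4825   0.0400]
  [ 0.5000   0.2850   0.9025]
(I − A)⁻¹ = adj(I−A) / det(I−A) ≈
  [   1.1705     0.0672     0.2128]
  [   0.4929     1.0809     0.0896]
  [   1.1201     0.6385     2.0218]
Δx = (I − A)⁻¹ Δd with Δd having +15 in the Tourism component and 0 elsewhere.
So Δx_1 = L_13 · (+15), where L_13 = adj(I−A)_13 / det(I−A) = 0.0950 / 0.446375.
Δx_1 = 0.0950 × (+15) / 0.446375 = 1.425 / 0.446375 ≈ 3.192.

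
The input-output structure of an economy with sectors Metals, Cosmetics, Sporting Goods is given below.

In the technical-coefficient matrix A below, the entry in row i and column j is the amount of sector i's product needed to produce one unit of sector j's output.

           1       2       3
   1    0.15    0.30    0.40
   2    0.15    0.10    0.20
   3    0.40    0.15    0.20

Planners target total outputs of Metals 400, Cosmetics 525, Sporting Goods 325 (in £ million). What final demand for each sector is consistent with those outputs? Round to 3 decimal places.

d_1 = 52.500, d_2 = 347.500, d_3 = 21.250

I − A =
  [   0.85    -0.30    -0.40]
  [  -0.15     0.90    -0.20]
  [  -0.40    -0.15     0.80]
d = (I − A) x:
  d_1 = (+0.85)·400 + (-0.30)·525 + (-0.40)·325 = 52.500
  d_2 = (-0.15)·400 + (+0.90)·525 + (-0.20)·325 = 347.500
  d_3 = (-0.40)·400 + (-0.15)·525 + (+0.80)·325 = 21.250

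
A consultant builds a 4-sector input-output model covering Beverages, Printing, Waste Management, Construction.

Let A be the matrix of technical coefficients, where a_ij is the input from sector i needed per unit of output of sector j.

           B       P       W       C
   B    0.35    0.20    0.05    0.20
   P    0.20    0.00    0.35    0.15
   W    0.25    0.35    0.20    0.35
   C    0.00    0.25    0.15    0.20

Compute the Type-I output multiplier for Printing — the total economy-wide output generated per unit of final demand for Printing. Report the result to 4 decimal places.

m_P = 5.0571

I − A =
  [   0.65    -0.20    -0.05    -0.20]
  [  -0.20     1.00    -0.35    -0.15]
  [  -0.25    -0.35     0.80    -0.35]
  [   0.00    -0.25    -0.15     0.80]
Compute the cofactors C_ij = (−1)^(i+j)·(3×3 minor ij) of I−A; the adjugate is their transpose:
adj(I−A) = Cᵀ =
  [ 0.421000   0.186375   0.146125   0.204125]
  [ 0.193125   0.364375   0.210625   0.208750]
  [ 0.264125   0.291375   0.453625   0.319125]
  [ 0.109875   0.168500   0.150875   0.374875]
det(I−A) = Σ_j (I−A)_1j·C_1j = (0.65)(0.421000) + (-0.20)(0.193125) + (-0.05)(0.264125) + (-0.20)(0.109875) = 0.19984375
(I − A)⁻¹ = adj(I−A) / det(I−A) ≈
  [   2.10665     0.93260     0.73120     1.02142]
  [   0.96638     1.82330     1.05395     1.04457]
  [   1.32166     1.45801     2.26990     1.59687]
  [   0.54980     0.84316     0.75496     1.87584]
The output multiplier for sector j is the column-j sum of the Leontief inverse (I − A)⁻¹ = adj(I−A) / det(I−A).
Column P of adj(I−A): (0.186375, 0.364375, 0.291375, 0.168500); det(I−A) = 0.19984375.
m_P = (0.186375 + 0.364375 + 0.291375 + 0.168500) / 0.19984375 = 1.010625 / 0.19984375 ≈ 5.0571.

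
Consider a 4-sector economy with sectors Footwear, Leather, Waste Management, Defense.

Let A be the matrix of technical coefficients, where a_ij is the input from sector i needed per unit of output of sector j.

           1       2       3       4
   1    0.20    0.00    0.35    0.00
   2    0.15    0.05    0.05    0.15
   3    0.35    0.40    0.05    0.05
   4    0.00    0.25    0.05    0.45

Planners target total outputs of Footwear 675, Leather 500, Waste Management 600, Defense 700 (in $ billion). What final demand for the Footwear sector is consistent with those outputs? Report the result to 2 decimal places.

I − A =
  [   0.80     0.00    -0.35     0.00]
  [  -0.15     0.95    -0.05    -0.15]
  [  -0.35    -0.40     0.95    -0.05]
  [   0.00    -0.25    -0.05     0.55]
d = (I − A) x:
  d_1 = (+0.80)·675 + (+0.00)·500 + (-0.35)·600 + (+0.00)·700 = 330.00
  d_2 = (-0.15)·675 + (+0.95)·500 + (-0.05)·600 + (-0.15)·700 = 238.75
  d_3 = (-0.35)·675 + (-0.40)·500 + (+0.95)·600 + (-0.05)·700 = 98.75
  d_4 = (+0.00)·675 + (-0.25)·500 + (-0.05)·600 + (+0.55)·700 = 230.00

d_1 = 330.00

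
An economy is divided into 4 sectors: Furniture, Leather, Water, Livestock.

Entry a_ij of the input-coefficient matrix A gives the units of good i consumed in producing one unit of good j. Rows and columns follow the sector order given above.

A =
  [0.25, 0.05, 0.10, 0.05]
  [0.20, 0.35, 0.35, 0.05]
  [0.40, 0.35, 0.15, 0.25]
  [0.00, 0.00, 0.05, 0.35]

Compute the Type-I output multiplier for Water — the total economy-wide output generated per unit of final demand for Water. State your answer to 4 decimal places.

I − A =
  [   0.75    -0.05    -0.10    -0.05]
  [  -0.20     0.65    -0.35    -0.05]
  [  -0.40    -0.35     0.85    -0.25]
  [   0.00     0.00    -0.05     0.65]
Compute the cofactors C_ij = (−1)^(i+j)·(3×3 minor ij) of I−A; the adjugate is their transpose:
adj(I−A) = Cᵀ =
  [ 0.270500   0.050625   0.055375   0.046000]
  [ 0.200000   0.378000   0.186000   0.116000]
  [ 0.214500   0.183625   0.310375   0.150000]
  [ 0.016500   0.014125   0.023875   0.274000]
det(I−A) = Σ_j (I−A)_1j·C_1j = (0.75)(0.270500) + (-0.05)(0.200000) + (-0.10)(0.214500) + (-0.05)(0.016500) = 0.1706
(I − A)⁻¹ = adj(I−A) / det(I−A) ≈
  [   1.58558     0.29675     0.32459     0.26964]
  [   1.17233     2.21571     1.09027     0.67995]
  [   1.25733     1.07635     1.81931     0.87925]
  [   0.09672     0.08280     0.13995     1.60610]
The output multiplier for sector j is the column-j sum of the Leontief inverse (I − A)⁻¹ = adj(I−A) / det(I−A).
Column 3 of adj(I−A): (0.055375, 0.186000, 0.310375, 0.023875); det(I−A) = 0.1706.
m_3 = (0.055375 + 0.186000 + 0.310375 + 0.023875) / 0.1706 = 0.575625 / 0.1706 ≈ 3.3741.

m_3 = 3.3741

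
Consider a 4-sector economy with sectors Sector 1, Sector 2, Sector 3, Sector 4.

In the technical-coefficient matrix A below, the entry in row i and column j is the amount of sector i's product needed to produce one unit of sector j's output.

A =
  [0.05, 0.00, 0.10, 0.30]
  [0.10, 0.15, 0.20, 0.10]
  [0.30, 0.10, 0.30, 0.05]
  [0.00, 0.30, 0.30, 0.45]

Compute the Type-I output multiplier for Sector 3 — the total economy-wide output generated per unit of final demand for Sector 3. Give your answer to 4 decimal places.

I − A =
  [   0.95     0.00    -0.10    -0.30]
  [  -0.10     0.85    -0.20    -0.10]
  [  -0.30    -0.10     0.70    -0.05]
  [   0.00    -0.30    -0.30     0.55]
Compute the cofactors C_ij = (−1)^(i+j)·(3×3 minor ij) of I−A; the adjugate is their transpose:
adj(I−A) = Cᵀ =
  [ 0.276500   0.079000   0.138250   0.177750]
  [ 0.079000   0.308000   0.147500   0.112500]
  [ 0.138250   0.093500   0.406625   0.129375]
  [ 0.118500   0.219000   0.302250   0.519750]
det(I−A) = Σ_j (I−A)_1j·C_1j = (0.95)(0.276500) + (0.00)(0.079000) + (-0.10)(0.138250) + (-0.30)(0.118500) = 0.2133
(I − A)⁻¹ = adj(I−A) / det(I−A) ≈
  [   1.29630     0.37037     0.64815     0.83333]
  [   0.37037     1.44398     0.69151     0.52743]
  [   0.64815     0.43835     1.90635     0.60654]
  [   0.55556     1.02672     1.41702     2.43671]
The output multiplier for sector j is the column-j sum of the Leontief inverse (I − A)⁻¹ = adj(I−A) / det(I−A).
Column 3 of adj(I−A): (0.138250, 0.147500, 0.406625, 0.302250); det(I−A) = 0.2133.
m_3 = (0.138250 + 0.147500 + 0.406625 + 0.302250) / 0.2133 = 0.994625 / 0.2133 ≈ 4.6630.

m_3 = 4.6630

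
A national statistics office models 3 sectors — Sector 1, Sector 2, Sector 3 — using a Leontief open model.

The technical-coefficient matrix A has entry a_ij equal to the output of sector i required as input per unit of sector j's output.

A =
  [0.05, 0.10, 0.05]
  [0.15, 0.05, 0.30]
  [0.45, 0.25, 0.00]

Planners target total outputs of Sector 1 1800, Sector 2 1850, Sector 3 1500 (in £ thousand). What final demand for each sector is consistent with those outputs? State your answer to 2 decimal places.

I − A =
  [   0.95    -0.10    -0.05]
  [  -0.15     0.95    -0.30]
  [  -0.45    -0.25     1.00]
d = (I − A) x:
  d_1 = (+0.95)·1800 + (-0.10)·1850 + (-0.05)·1500 = 1450.00
  d_2 = (-0.15)·1800 + (+0.95)·1850 + (-0.30)·1500 = 1037.50
  d_3 = (-0.45)·1800 + (-0.25)·1850 + (+1.00)·1500 = 227.50

d_1 = 1450.00, d_2 = 1037.50, d_3 = 227.50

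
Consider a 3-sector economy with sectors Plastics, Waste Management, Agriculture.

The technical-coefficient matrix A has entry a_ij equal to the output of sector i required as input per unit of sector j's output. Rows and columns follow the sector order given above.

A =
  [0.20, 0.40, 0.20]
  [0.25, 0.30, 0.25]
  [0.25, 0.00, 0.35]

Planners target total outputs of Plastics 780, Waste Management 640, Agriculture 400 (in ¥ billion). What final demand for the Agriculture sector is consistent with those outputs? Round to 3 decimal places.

d_A = 65.000

I − A =
  [   0.80    -0.40    -0.20]
  [  -0.25     0.70    -0.25]
  [  -0.25     0.00     0.65]
d = (I − A) x:
  d_P = (+0.80)·780 + (-0.40)·640 + (-0.20)·400 = 288.000
  d_W = (-0.25)·780 + (+0.70)·640 + (-0.25)·400 = 153.000
  d_A = (-0.25)·780 + (+0.00)·640 + (+0.65)·400 = 65.000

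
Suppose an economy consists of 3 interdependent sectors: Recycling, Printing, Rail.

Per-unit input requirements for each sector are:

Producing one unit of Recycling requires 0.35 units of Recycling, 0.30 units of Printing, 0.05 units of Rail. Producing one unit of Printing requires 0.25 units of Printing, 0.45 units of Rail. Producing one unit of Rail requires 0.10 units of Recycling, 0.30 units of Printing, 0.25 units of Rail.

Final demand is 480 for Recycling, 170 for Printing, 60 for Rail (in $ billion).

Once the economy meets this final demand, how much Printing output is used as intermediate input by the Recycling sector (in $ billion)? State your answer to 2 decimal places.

I − A =
  [   0.65     0.00    -0.10]
  [  -0.30     0.75    -0.30]
  [  -0.05    -0.45     0.75]
Cofactors of I−A, C_ij = (−1)^(i+j)·(minor ij) (rows/columns in the sector order above):
  C_11 = (0.75)(0.75) − (-0.30)(-0.45) = 0.4275
  C_12 = −[(-0.30)(0.75) − (-0.30)(-0.05)] = 0.2400
  C_13 = (-0.30)(-0.45) − (0.75)(-0.05) = 0.1725
  C_21 = −[(0.00)(0.75) − (-0.10)(-0.45)] = 0.0450
  C_22 = (0.65)(0.75) − (-0.10)(-0.05) = 0.4825
  C_23 = −[(0.65)(-0.45) − (0.00)(-0.05)] = 0.2925
  C_31 = (0.00)(-0.30) − (-0.10)(0.75) = 0.0750
  C_32 = −[(0.65)(-0.30) − (-0.10)(-0.30)] = 0.2250
  C_33 = (0.65)(0.75) − (0.00)(-0.30) = 0.4875
det(I−A) = Σ_j (I−A)_1j·C_1j = (0.65)(0.4275) + (0.00)(0.2400) + (-0.10)(0.1725) = 0.260625
adj(I−A) = Cᵀ =
  [ 0.4275   0.0450   0.0750]
  [ 0.2400   0.4825   0.2250]
  [ 0.1725   0.2925   0.4875]
(I − A)⁻¹ = adj(I−A) / det(I−A) ≈
  [   1.6403     0.1727     0.2878]
  [   0.9209     1.8513     0.8633]
  [   0.6619     1.1223     1.8705]
First solve x = (I − A)⁻¹ d = adj(I−A)·d / det(I−A); in particular x_1 = (0.4275·480 + 0.0450·170 + 0.0750·60) / 0.260625 = 217.35 / 0.260625 ≈ 833.9568.
Intermediate flow from 2 to 1: z_21 = a_21 · x_1 = 0.30 × 217.35 / 0.260625 = 65.205 / 0.260625 ≈ 250.19.

z_21 = 250.19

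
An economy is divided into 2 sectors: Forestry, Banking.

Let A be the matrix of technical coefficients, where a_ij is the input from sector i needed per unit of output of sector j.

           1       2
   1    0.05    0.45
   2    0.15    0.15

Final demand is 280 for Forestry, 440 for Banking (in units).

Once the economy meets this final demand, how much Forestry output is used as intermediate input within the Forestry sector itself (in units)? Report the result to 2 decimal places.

z_11 = 29.46

I − A =
  [   0.95    -0.45]
  [  -0.15     0.85]
det(I−A) = (0.95)(0.85) − (-0.45)(-0.15) = 0.7400
adj(I−A) = [[0.85, 0.45], [0.15, 0.95]]
(I − A)⁻¹ = adj(I−A) / det(I−A) ≈
  [   1.1486     0.6081]
  [   0.2027     1.2838]
First solve x = (I − A)⁻¹ d = adj(I−A)·d / det(I−A); in particular x_1 = (0.85·280 + 0.45·440) / 0.7400 = 436.00 / 0.7400 ≈ 589.1892.
Intermediate flow from 1 to 1: z_11 = a_11 · x_1 = 0.05 × 436.00 / 0.7400 = 21.80 / 0.7400 ≈ 29.46.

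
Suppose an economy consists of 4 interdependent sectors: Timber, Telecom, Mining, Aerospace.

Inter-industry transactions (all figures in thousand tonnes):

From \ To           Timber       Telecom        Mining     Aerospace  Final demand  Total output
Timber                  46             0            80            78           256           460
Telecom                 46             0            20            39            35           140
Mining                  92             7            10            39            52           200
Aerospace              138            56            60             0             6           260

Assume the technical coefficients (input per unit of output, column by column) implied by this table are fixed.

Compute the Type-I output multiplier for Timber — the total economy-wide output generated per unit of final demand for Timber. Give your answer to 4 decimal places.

m_1 = 3.0604

Technical coefficients a_ij = z_ij / X_j:
  a_11 = 46/460 = 0.10, a_21 = 46/460 = 0.10, a_31 = 92/460 = 0.20, a_41 = 138/460 = 0.30
  a_12 = 0/140 = 0.00, a_22 = 0/140 = 0.00, a_32 = 7/140 = 0.05, a_42 = 56/140 = 0.40
  a_13 = 80/200 = 0.40, a_23 = 20/200 = 0.10, a_33 = 10/200 = 0.05, a_43 = 60/200 = 0.30
  a_14 = 78/260 = 0.30, a_24 = 39/260 = 0.15, a_34 = 39/260 = 0.15, a_44 = 0/260 = 0.00
I − A =
  [   0.90     0.00    -0.40    -0.30]
  [  -0.10     1.00    -0.10    -0.15]
  [  -0.20    -0.05     0.95    -0.15]
  [  -0.30    -0.40    -0.30     1.00]
Compute the cofactors C_ij = (−1)^(i+j)·(3×3 minor ij) of I−A; the adjugate is their transpose:
adj(I−A) = Cᵀ =
  [ 0.83475   0.16250   0.47800   0.34650]
  [ 0.16675   0.61300   0.18850   0.17025]
  [ 0.24625   0.11850   0.74400   0.20325]
  [ 0.39100   0.32950   0.44200   0.76850]
det(I−A) = Σ_j (I−A)_1j·C_1j = (0.90)(0.83475) + (0.00)(0.16675) + (-0.40)(0.24625) + (-0.30)(0.39100) = 0.535475
(I − A)⁻¹ = adj(I−A) / det(I−A) ≈
  [   1.55890     0.30347     0.89267     0.64709]
  [   0.31141     1.14478     0.35202     0.31794]
  [   0.45987     0.22130     1.38942     0.37957]
  [   0.73019     0.61534     0.82544     1.43517]
The output multiplier for sector j is the column-j sum of the Leontief inverse (I − A)⁻¹ = adj(I−A) / det(I−A).
Column 1 of adj(I−A): (0.83475, 0.16675, 0.24625, 0.39100); det(I−A) = 0.535475.
m_1 = (0.83475 + 0.16675 + 0.24625 + 0.39100) / 0.535475 = 1.63875 / 0.535475 ≈ 3.0604.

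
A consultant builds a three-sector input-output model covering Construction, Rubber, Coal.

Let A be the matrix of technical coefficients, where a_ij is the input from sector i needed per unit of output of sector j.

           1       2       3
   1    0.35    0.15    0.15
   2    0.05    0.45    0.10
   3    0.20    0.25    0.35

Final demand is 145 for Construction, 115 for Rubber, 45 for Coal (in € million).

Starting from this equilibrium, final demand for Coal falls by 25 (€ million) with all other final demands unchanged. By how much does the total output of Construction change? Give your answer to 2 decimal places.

I − A =
  [   0.65    -0.15    -0.15]
  [  -0.05     0.55    -0.10]
  [  -0.20    -0.25     0.65]
Cofactors of I−A, C_ij = (−1)^(i+j)·(minor ij) (rows/columns in the sector order above):
  C_11 = (0.55)(0.65) − (-0.10)(-0.25) = 0.3325
  C_12 = −[(-0.05)(0.65) − (-0.10)(-0.20)] = 0.0525
  C_13 = (-0.05)(-0.25) − (0.55)(-0.20) = 0.1225
  C_21 = −[(-0.15)(0.65) − (-0.15)(-0.25)] = 0.1350
  C_22 = (0.65)(0.65) − (-0.15)(-0.20) = 0.3925
  C_23 = −[(0.65)(-0.25) − (-0.15)(-0.20)] = 0.1925
  C_31 = (-0.15)(-0.10) − (-0.15)(0.55) = 0.0975
  C_32 = −[(0.65)(-0.10) − (-0.15)(-0.05)] = 0.0725
  C_33 = (0.65)(0.55) − (-0.15)(-0.05) = 0.3500
det(I−A) = Σ_j (I−A)_1j·C_1j = (0.65)(0.3325) + (-0.15)(0.0525) + (-0.15)(0.1225) = 0.189875
adj(I−A) = Cᵀ =
  [ 0.3325   0.1350   0.0975]
  [ 0.0525   0.3925   0.0725]
  [ 0.1225   0.1925   0.3500]
(I − A)⁻¹ = adj(I−A) / det(I−A) ≈
  [   1.7512     0.7110     0.5135]
  [   0.2765     2.0671     0.3818]
  [   0.6452     1.0138     1.8433]
Δx = (I − A)⁻¹ Δd with Δd having -25 in the Coal component and 0 elsewhere.
So Δx_1 = L_13 · (-25), where L_13 = adj(I−A)_13 / det(I−A) = 0.0975 / 0.189875.
Δx_1 = 0.0975 × (-25) / 0.189875 = -2.4375 / 0.189875 ≈ -12.84.

Δx_1 = -12.84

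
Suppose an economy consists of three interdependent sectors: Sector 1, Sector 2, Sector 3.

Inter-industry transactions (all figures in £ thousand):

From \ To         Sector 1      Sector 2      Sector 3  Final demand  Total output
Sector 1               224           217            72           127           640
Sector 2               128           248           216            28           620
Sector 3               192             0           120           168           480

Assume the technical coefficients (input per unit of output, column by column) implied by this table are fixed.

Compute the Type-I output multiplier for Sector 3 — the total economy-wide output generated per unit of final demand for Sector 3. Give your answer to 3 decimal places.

m_3 = 5.370

Technical coefficients a_ij = z_ij / X_j:
  a_11 = 224/640 = 0.35, a_21 = 128/640 = 0.20, a_31 = 192/640 = 0.30
  a_12 = 217/620 = 0.35, a_22 = 248/620 = 0.40, a_32 = 0/620 = 0.00
  a_13 = 72/480 = 0.15, a_23 = 216/480 = 0.45, a_33 = 120/480 = 0.25
I − A =
  [   0.65    -0.35    -0.15]
  [  -0.20     0.60    -0.45]
  [  -0.30     0.00     0.75]
Cofactors of I−A, C_ij = (−1)^(i+j)·(minor ij) (rows/columns in the sector order above):
  C_11 = (0.60)(0.75) − (-0.45)(0.00) = 0.4500
  C_12 = −[(-0.20)(0.75) − (-0.45)(-0.30)] = 0.2850
  C_13 = (-0.20)(0.00) − (0.60)(-0.30) = 0.1800
  C_21 = −[(-0.35)(0.75) − (-0.15)(0.00)] = 0.2625
  C_22 = (0.65)(0.75) − (-0.15)(-0.30) = 0.4425
  C_23 = −[(0.65)(0.00) − (-0.35)(-0.30)] = 0.1050
  C_31 = (-0.35)(-0.45) − (-0.15)(0.60) = 0.2475
  C_32 = −[(0.65)(-0.45) − (-0.15)(-0.20)] = 0.3225
  C_33 = (0.65)(0.60) − (-0.35)(-0.20) = 0.3200
det(I−A) = Σ_j (I−A)_1j·C_1j = (0.65)(0.4500) + (-0.35)(0.2850) + (-0.15)(0.1800) = 0.16575
adj(I−A) = Cᵀ =
  [ 0.4500   0.2625   0.2475]
  [ 0.2850   0.4425   0.3225]
  [ 0.1800   0.1050   0.3200]
(I − A)⁻¹ = adj(I−A) / det(I−A) ≈
  [   2.7149     1.5837     1.4932]
  [   1.7195     2.6697     1.9457]
  [   1.0860     0.6335     1.9306]
The output multiplier for sector j is the column-j sum of the Leontief inverse (I − A)⁻¹ = adj(I−A) / det(I−A).
Column 3 of adj(I−A): (0.2475, 0.3225, 0.3200); det(I−A) = 0.16575.
m_3 = (0.2475 + 0.3225 + 0.3200) / 0.16575 = 0.89 / 0.16575 ≈ 5.370.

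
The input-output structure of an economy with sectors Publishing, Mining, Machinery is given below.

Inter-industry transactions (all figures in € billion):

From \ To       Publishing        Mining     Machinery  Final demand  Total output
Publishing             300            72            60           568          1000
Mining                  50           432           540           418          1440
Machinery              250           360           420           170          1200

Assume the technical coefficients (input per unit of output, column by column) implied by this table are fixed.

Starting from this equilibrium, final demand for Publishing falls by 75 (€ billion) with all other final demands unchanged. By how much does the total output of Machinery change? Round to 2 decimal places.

Technical coefficients a_ij = z_ij / X_j:
  a_11 = 300/1000 = 0.30, a_21 = 50/1000 = 0.05, a_31 = 250/1000 = 0.25
  a_12 = 72/1440 = 0.05, a_22 = 432/1440 = 0.30, a_32 = 360/1440 = 0.25
  a_13 = 60/1200 = 0.05, a_23 = 540/1200 = 0.45, a_33 = 420/1200 = 0.35
I − A =
  [   0.70    -0.05    -0.05]
  [  -0.05     0.70    -0.45]
  [  -0.25    -0.25     0.65]
Cofactors of I−A, C_ij = (−1)^(i+j)·(minor ij) (rows/columns in the sector order above):
  C_11 = (0.70)(0.65) − (-0.45)(-0.25) = 0.3425
  C_12 = −[(-0.05)(0.65) − (-0.45)(-0.25)] = 0.1450
  C_13 = (-0.05)(-0.25) − (0.70)(-0.25) = 0.1875
  C_21 = −[(-0.05)(0.65) − (-0.05)(-0.25)] = 0.0450
  C_22 = (0.70)(0.65) − (-0.05)(-0.25) = 0.4425
  C_23 = −[(0.70)(-0.25) − (-0.05)(-0.25)] = 0.1875
  C_31 = (-0.05)(-0.45) − (-0.05)(0.70) = 0.0575
  C_32 = −[(0.70)(-0.45) − (-0.05)(-0.05)] = 0.3175
  C_33 = (0.70)(0.70) − (-0.05)(-0.05) = 0.4875
det(I−A) = Σ_j (I−A)_1j·C_1j = (0.70)(0.3425) + (-0.05)(0.1450) + (-0.05)(0.1875) = 0.223125
adj(I−A) = Cᵀ =
  [ 0.3425   0.0450   0.0575]
  [ 0.1450   0.4425   0.3175]
  [ 0.1875   0.1875   0.4875]
(I − A)⁻¹ = adj(I−A) / det(I−A) ≈
  [   1.5350     0.2017     0.2577]
  [   0.6499     1.9832     1.4230]
  [   0.8403     0.8403     2.1849]
Δx = (I − A)⁻¹ Δd with Δd having -75 in the Publishing component and 0 elsewhere.
So Δx_3 = L_31 · (-75), where L_31 = adj(I−A)_31 / det(I−A) = 0.1875 / 0.223125.
Δx_3 = 0.1875 × (-75) / 0.223125 = -14.0625 / 0.223125 ≈ -63.03.

Δx_3 = -63.03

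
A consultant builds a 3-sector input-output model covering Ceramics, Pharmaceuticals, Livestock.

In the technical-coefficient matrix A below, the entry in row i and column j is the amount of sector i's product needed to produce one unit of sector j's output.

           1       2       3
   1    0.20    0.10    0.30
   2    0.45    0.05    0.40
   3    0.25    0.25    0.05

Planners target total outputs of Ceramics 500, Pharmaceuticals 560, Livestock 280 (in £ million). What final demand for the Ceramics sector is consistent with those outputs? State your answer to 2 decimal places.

I − A =
  [   0.80    -0.10    -0.30]
  [  -0.45     0.95    -0.40]
  [  -0.25    -0.25     0.95]
d = (I − A) x:
  d_1 = (+0.80)·500 + (-0.10)·560 + (-0.30)·280 = 260.00
  d_2 = (-0.45)·500 + (+0.95)·560 + (-0.40)·280 = 195.00
  d_3 = (-0.25)·500 + (-0.25)·560 + (+0.95)·280 = 1.00

d_1 = 260.00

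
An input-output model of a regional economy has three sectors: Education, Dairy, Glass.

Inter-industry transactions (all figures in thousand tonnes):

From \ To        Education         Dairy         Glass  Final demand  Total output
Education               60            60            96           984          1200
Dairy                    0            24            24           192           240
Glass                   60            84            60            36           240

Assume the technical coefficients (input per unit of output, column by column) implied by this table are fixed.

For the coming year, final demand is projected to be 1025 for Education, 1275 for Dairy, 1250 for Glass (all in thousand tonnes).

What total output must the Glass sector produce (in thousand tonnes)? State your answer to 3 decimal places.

Technical coefficients a_ij = z_ij / X_j:
  a_EE = 60/1200 = 0.05, a_DE = 0/1200 = 0.00, a_GE = 60/1200 = 0.05
  a_ED = 60/240 = 0.25, a_DD = 24/240 = 0.10, a_GD = 84/240 = 0.35
  a_EG = 96/240 = 0.40, a_DG = 24/240 = 0.10, a_GG = 60/240 = 0.25
I − A =
  [   0.95    -0.25    -0.40]
  [   0.00     0.90    -0.10]
  [  -0.05    -0.35     0.75]
Cofactors of I−A, C_ij = (−1)^(i+j)·(minor ij) (rows/columns in the sector order above):
  C_11 = (0.90)(0.75) − (-0.10)(-0.35) = 0.6400
  C_12 = −[(0.00)(0.75) − (-0.10)(-0.05)] = 0.0050
  C_13 = (0.00)(-0.35) − (0.90)(-0.05) = 0.0450
  C_21 = −[(-0.25)(0.75) − (-0.40)(-0.35)] = 0.3275
  C_22 = (0.95)(0.75) − (-0.40)(-0.05) = 0.6925
  C_23 = −[(0.95)(-0.35) − (-0.25)(-0.05)] = 0.3450
  C_31 = (-0.25)(-0.10) − (-0.40)(0.90) = 0.3850
  C_32 = −[(0.95)(-0.10) − (-0.40)(0.00)] = 0.0950
  C_33 = (0.95)(0.90) − (-0.25)(0.00) = 0.8550
det(I−A) = Σ_j (I−A)_1j·C_1j = (0.95)(0.6400) + (-0.25)(0.0050) + (-0.40)(0.0450) = 0.58875
adj(I−A) = Cᵀ =
  [ 0.6400   0.3275   0.3850]
  [ 0.0050   0.6925   0.0950]
  [ 0.0450   0.3450   0.8550]
(I − A)⁻¹ = adj(I−A) / det(I−A) ≈
  [   1.0870     0.5563     0.6539]
  [   0.0085     1.1762     0.1614]
  [   0.0764     0.5860     1.4522]
x = (I − A)⁻¹ d = adj(I−A)·d / det(I−A), with det(I−A) = 0.58875:
  x_E = (0.6400·1025 + 0.3275·1275 + 0.3850·1250) / 0.58875 = 1554.8125 / 0.58875 ≈ 2640.870
  x_D = (0.0050·1025 + 0.6925·1275 + 0.0950·1250) / 0.58875 = 1006.8125 / 0.58875 ≈ 1710.085
  x_G = (0.0450·1025 + 0.3450·1275 + 0.8550·1250) / 0.58875 = 1554.75 / 0.58875 ≈ 2640.764

x_G = 2640.764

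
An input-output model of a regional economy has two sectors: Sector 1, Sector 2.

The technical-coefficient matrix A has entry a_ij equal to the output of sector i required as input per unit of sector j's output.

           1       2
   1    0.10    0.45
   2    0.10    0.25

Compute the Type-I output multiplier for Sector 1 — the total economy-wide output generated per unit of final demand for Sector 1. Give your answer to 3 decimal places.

I − A =
  [   0.90    -0.45]
  [  -0.10     0.75]
det(I−A) = (0.90)(0.75) − (-0.45)(-0.10) = 0.6300
adj(I−A) = [[0.75, 0.45], [0.10, 0.90]]
(I − A)⁻¹ = adj(I−A) / det(I−A) ≈
  [   1.1905     0.7143]
  [   0.1587     1.4286]
The output multiplier for sector j is the column-j sum of the Leontief inverse (I − A)⁻¹ = adj(I−A) / det(I−A).
Column 1 of adj(I−A): (0.75, 0.10); det(I−A) = 0.6300.
m_1 = (0.75 + 0.10) / 0.6300 = 0.85 / 0.6300 ≈ 1.349.

m_1 = 1.349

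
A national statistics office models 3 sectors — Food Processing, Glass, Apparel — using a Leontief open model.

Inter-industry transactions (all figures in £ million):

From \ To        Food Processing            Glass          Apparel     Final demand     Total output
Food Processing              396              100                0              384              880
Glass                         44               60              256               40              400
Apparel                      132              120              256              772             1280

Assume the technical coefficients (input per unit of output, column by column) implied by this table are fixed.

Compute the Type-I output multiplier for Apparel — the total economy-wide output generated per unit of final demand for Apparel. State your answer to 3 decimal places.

m_3 = 1.901

Technical coefficients a_ij = z_ij / X_j:
  a_11 = 396/880 = 0.45, a_21 = 44/880 = 0.05, a_31 = 132/880 = 0.15
  a_12 = 100/400 = 0.25, a_22 = 60/400 = 0.15, a_32 = 120/400 = 0.30
  a_13 = 0/1280 = 0.00, a_23 = 256/1280 = 0.20, a_33 = 256/1280 = 0.20
I − A =
  [   0.55    -0.25     0.00]
  [  -0.05     0.85    -0.20]
  [  -0.15    -0.30     0.80]
Cofactors of I−A, C_ij = (−1)^(i+j)·(minor ij) (rows/columns in the sector order above):
  C_11 = (0.85)(0.80) − (-0.20)(-0.30) = 0.6200
  C_12 = −[(-0.05)(0.80) − (-0.20)(-0.15)] = 0.0700
  C_13 = (-0.05)(-0.30) − (0.85)(-0.15) = 0.1425
  C_21 = −[(-0.25)(0.80) − (0.00)(-0.30)] = 0.2000
  C_22 = (0.55)(0.80) − (0.00)(-0.15) = 0.4400
  C_23 = −[(0.55)(-0.30) − (-0.25)(-0.15)] = 0.2025
  C_31 = (-0.25)(-0.20) − (0.00)(0.85) = 0.0500
  C_32 = −[(0.55)(-0.20) − (0.00)(-0.05)] = 0.1100
  C_33 = (0.55)(0.85) − (-0.25)(-0.05) = 0.4550
det(I−A) = Σ_j (I−A)_1j·C_1j = (0.55)(0.6200) + (-0.25)(0.0700) + (0.00)(0.1425) = 0.3235
adj(I−A) = Cᵀ =
  [ 0.6200   0.2000   0.0500]
  [ 0.0700   0.4400   0.1100]
  [ 0.1425   0.2025   0.4550]
(I − A)⁻¹ = adj(I−A) / det(I−A) ≈
  [   1.9165     0.6182     0.1546]
  [   0.2164     1.3601     0.3400]
  [   0.4405     0.6260     1.4065]
The output multiplier for sector j is the column-j sum of the Leontief inverse (I − A)⁻¹ = adj(I−A) / det(I−A).
Column 3 of adj(I−A): (0.0500, 0.1100, 0.4550); det(I−A) = 0.3235.
m_3 = (0.0500 + 0.1100 + 0.4550) / 0.3235 = 0.615 / 0.3235 ≈ 1.901.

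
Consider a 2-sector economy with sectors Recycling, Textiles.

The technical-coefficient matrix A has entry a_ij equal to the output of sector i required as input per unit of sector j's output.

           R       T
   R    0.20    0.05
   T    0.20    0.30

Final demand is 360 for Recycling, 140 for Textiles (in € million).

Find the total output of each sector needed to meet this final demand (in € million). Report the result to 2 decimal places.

x_R = 470.91, x_T = 334.55

I − A =
  [   0.80    -0.05]
  [  -0.20     0.70]
det(I−A) = (0.80)(0.70) − (-0.05)(-0.20) = 0.5500
adj(I−A) = [[0.70, 0.05], [0.20, 0.80]]
(I − A)⁻¹ = adj(I−A) / det(I−A) ≈
  [   1.2727     0.0909]
  [   0.3636     1.4545]
x = (I − A)⁻¹ d = adj(I−A)·d / det(I−A), with det(I−A) = 0.5500:
  x_R = (0.70·360 + 0.05·140) / 0.5500 = 259.00 / 0.5500 ≈ 470.91
  x_T = (0.20·360 + 0.80·140) / 0.5500 = 184.00 / 0.5500 ≈ 334.55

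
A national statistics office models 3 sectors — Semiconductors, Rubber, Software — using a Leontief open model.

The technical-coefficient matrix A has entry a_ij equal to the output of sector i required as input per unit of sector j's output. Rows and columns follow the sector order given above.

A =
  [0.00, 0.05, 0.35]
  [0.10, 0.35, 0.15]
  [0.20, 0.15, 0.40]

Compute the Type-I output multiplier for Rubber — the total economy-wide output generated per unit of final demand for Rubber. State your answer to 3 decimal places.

m_2 = 2.474

I − A =
  [   1.00    -0.05    -0.35]
  [  -0.10     0.65    -0.15]
  [  -0.20    -0.15     0.60]
Cofactors of I−A, C_ij = (−1)^(i+j)·(minor ij) (rows/columns in the sector order above):
  C_11 = (0.65)(0.60) − (-0.15)(-0.15) = 0.3675
  C_12 = −[(-0.10)(0.60) − (-0.15)(-0.20)] = 0.0900
  C_13 = (-0.10)(-0.15) − (0.65)(-0.20) = 0.1450
  C_21 = −[(-0.05)(0.60) − (-0.35)(-0.15)] = 0.0825
  C_22 = (1.00)(0.60) − (-0.35)(-0.20) = 0.5300
  C_23 = −[(1.00)(-0.15) − (-0.05)(-0.20)] = 0.1600
  C_31 = (-0.05)(-0.15) − (-0.35)(0.65) = 0.2350
  C_32 = −[(1.00)(-0.15) − (-0.35)(-0.10)] = 0.1850
  C_33 = (1.00)(0.65) − (-0.05)(-0.10) = 0.6450
det(I−A) = Σ_j (I−A)_1j·C_1j = (1.00)(0.3675) + (-0.05)(0.0900) + (-0.35)(0.1450) = 0.31225
adj(I−A) = Cᵀ =
  [ 0.3675   0.0825   0.2350]
  [ 0.0900   0.5300   0.1850]
  [ 0.1450   0.1600   0.6450]
(I − A)⁻¹ = adj(I−A) / det(I−A) ≈
  [   1.1769     0.2642     0.7526]
  [   0.2882     1.6974     0.5925]
  [   0.4644     0.5124     2.0657]
The output multiplier for sector j is the column-j sum of the Leontief inverse (I − A)⁻¹ = adj(I−A) / det(I−A).
Column 2 of adj(I−A): (0.0825, 0.5300, 0.1600); det(I−A) = 0.31225.
m_2 = (0.0825 + 0.5300 + 0.1600) / 0.31225 = 0.7725 / 0.31225 ≈ 2.474.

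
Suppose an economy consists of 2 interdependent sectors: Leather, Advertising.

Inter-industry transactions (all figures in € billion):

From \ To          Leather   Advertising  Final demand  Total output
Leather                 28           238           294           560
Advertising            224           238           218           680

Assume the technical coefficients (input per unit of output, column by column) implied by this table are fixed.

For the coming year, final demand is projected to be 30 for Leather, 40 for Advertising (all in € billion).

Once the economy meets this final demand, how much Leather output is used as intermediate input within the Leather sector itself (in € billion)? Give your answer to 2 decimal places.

z_LL = 3.51

Technical coefficients a_ij = z_ij / X_j:
  a_LL = 28/560 = 0.05, a_AL = 224/560 = 0.40
  a_LA = 238/680 = 0.35, a_AA = 238/680 = 0.35
I − A =
  [   0.95    -0.35]
  [  -0.40     0.65]
det(I−A) = (0.95)(0.65) − (-0.35)(-0.40) = 0.4775
adj(I−A) = [[0.65, 0.35], [0.40, 0.95]]
(I − A)⁻¹ = adj(I−A) / det(I−A) ≈
  [   1.3613     0.7330]
  [   0.8377     1.9895]
First solve x = (I − A)⁻¹ d = adj(I−A)·d / det(I−A); in particular x_L = (0.65·30 + 0.35·40) / 0.4775 = 33.50 / 0.4775 ≈ 70.1571.
Intermediate flow from L to L: z_LL = a_LL · x_L = 0.05 × 33.50 / 0.4775 = 1.675 / 0.4775 ≈ 3.51.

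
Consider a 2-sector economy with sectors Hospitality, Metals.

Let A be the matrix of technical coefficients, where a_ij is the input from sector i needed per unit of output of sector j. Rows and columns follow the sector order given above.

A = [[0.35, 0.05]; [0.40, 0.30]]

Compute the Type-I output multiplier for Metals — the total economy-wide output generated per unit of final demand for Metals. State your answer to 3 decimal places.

m_2 = 1.609

I − A =
  [   0.65    -0.05]
  [  -0.40     0.70]
det(I−A) = (0.65)(0.70) − (-0.05)(-0.40) = 0.4350
adj(I−A) = [[0.70, 0.05], [0.40, 0.65]]
(I − A)⁻¹ = adj(I−A) / det(I−A) ≈
  [   1.6092     0.1149]
  [   0.9195     1.4943]
The output multiplier for sector j is the column-j sum of the Leontief inverse (I − A)⁻¹ = adj(I−A) / det(I−A).
Column 2 of adj(I−A): (0.05, 0.65); det(I−A) = 0.4350.
m_2 = (0.05 + 0.65) / 0.4350 = 0.70 / 0.4350 ≈ 1.609.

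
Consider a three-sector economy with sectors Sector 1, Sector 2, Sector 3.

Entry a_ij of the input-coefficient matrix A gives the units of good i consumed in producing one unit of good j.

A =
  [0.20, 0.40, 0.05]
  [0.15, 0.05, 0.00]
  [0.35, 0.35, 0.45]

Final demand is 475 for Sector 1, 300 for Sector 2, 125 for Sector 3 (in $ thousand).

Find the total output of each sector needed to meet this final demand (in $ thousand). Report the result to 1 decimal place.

x_1 = 889.6, x_2 = 456.3, x_3 = 1083.7

I − A =
  [   0.80    -0.40    -0.05]
  [  -0.15     0.95     0.00]
  [  -0.35    -0.35     0.55]
Cofactors of I−A, C_ij = (−1)^(i+j)·(minor ij) (rows/columns in the sector order above):
  C_11 = (0.95)(0.55) − (0.00)(-0.35) = 0.5225
  C_12 = −[(-0.15)(0.55) − (0.00)(-0.35)] = 0.0825
  C_13 = (-0.15)(-0.35) − (0.95)(-0.35) = 0.3850
  C_21 = −[(-0.40)(0.55) − (-0.05)(-0.35)] = 0.2375
  C_22 = (0.80)(0.55) − (-0.05)(-0.35) = 0.4225
  C_23 = −[(0.80)(-0.35) − (-0.40)(-0.35)] = 0.4200
  C_31 = (-0.40)(0.00) − (-0.05)(0.95) = 0.0475
  C_32 = −[(0.80)(0.00) − (-0.05)(-0.15)] = 0.0075
  C_33 = (0.80)(0.95) − (-0.40)(-0.15) = 0.7000
det(I−A) = Σ_j (I−A)_1j·C_1j = (0.80)(0.5225) + (-0.40)(0.0825) + (-0.05)(0.3850) = 0.36575
adj(I−A) = Cᵀ =
  [ 0.5225   0.2375   0.0475]
  [ 0.0825   0.4225   0.0075]
  [ 0.3850   0.4200   0.7000]
(I − A)⁻¹ = adj(I−A) / det(I−A) ≈
  [   1.4286     0.6494     0.1299]
  [   0.2256     1.1552     0.0205]
  [   1.0526     1.1483     1.9139]
x = (I − A)⁻¹ d = adj(I−A)·d / det(I−A), with det(I−A) = 0.36575:
  x_1 = (0.5225·475 + 0.2375·300 + 0.0475·125) / 0.36575 = 325.375 / 0.36575 ≈ 889.6
  x_2 = (0.0825·475 + 0.4225·300 + 0.0075·125) / 0.36575 = 166.875 / 0.36575 ≈ 456.3
  x_3 = (0.3850·475 + 0.4200·300 + 0.7000·125) / 0.36575 = 396.375 / 0.36575 ≈ 1083.7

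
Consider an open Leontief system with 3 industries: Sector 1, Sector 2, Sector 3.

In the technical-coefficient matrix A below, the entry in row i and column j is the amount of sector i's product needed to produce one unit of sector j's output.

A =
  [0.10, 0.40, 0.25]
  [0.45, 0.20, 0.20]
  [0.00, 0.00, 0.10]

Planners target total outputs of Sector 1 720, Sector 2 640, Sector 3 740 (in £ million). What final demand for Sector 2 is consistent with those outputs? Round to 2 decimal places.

I − A =
  [   0.90    -0.40    -0.25]
  [  -0.45     0.80    -0.20]
  [   0.00     0.00     0.90]
d = (I − A) x:
  d_1 = (+0.90)·720 + (-0.40)·640 + (-0.25)·740 = 207.00
  d_2 = (-0.45)·720 + (+0.80)·640 + (-0.20)·740 = 40.00
  d_3 = (+0.00)·720 + (+0.00)·640 + (+0.90)·740 = 666.00

d_2 = 40.00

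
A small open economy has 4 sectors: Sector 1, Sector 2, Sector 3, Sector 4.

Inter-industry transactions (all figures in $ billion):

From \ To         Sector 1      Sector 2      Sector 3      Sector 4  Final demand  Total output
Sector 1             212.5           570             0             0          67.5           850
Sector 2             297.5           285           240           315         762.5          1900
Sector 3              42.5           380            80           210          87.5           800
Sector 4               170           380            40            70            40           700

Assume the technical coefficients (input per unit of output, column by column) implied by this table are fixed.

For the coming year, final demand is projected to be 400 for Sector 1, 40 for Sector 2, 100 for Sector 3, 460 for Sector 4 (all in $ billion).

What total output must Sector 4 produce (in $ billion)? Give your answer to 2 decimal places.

x_4 = 1104.98

Technical coefficients a_ij = z_ij / X_j:
  a_11 = 212.5/850 = 0.25, a_21 = 297.5/850 = 0.35, a_31 = 42.5/850 = 0.05, a_41 = 170/850 = 0.20
  a_12 = 570/1900 = 0.30, a_22 = 285/1900 = 0.15, a_32 = 380/1900 = 0.20, a_42 = 380/1900 = 0.20
  a_13 = 0/800 = 0.00, a_23 = 240/800 = 0.30, a_33 = 80/800 = 0.10, a_43 = 40/800 = 0.05
  a_14 = 0/700 = 0.00, a_24 = 315/700 = 0.45, a_34 = 210/700 = 0.30, a_44 = 70/700 = 0.10
I − A =
  [   0.75    -0.30     0.00     0.00]
  [  -0.35     0.85    -0.30    -0.45]
  [  -0.05    -0.20     0.90    -0.30]
  [  -0.20    -0.20    -0.05     0.90]
Compute the cofactors C_ij = (−1)^(i+j)·(3×3 minor ij) of I−A; the adjugate is their transpose:
adj(I−A) = Cᵀ =
  [ 0.518250   0.238500   0.087750   0.148500]
  [ 0.391875   0.596250   0.219375   0.371250]
  [ 0.186750   0.211500   0.384750   0.234000]
  [ 0.212625   0.197250   0.089625   0.429750]
det(I−A) = Σ_j (I−A)_1j·C_1j = (0.75)(0.518250) + (-0.30)(0.391875) + (0.00)(0.186750) + (0.00)(0.212625) = 0.271125
(I − A)⁻¹ = adj(I−A) / det(I−A) ≈
  [   1.9115     0.8797     0.3237     0.5477]
  [   1.4454     2.1992     0.8091     1.3693]
  [   0.6888     0.7801     1.4191     0.8631]
  [   0.7842     0.7275     0.3306     1.5851]
x = (I − A)⁻¹ d = adj(I−A)·d / det(I−A), with det(I−A) = 0.271125:
  x_1 = (0.518250·400 + 0.238500·40 + 0.087750·100 + 0.148500·460) / 0.271125 = 293.925 / 0.271125 ≈ 1084.09
  x_2 = (0.391875·400 + 0.596250·40 + 0.219375·100 + 0.371250·460) / 0.271125 = 373.3125 / 0.271125 ≈ 1376.90
  x_3 = (0.186750·400 + 0.211500·40 + 0.384750·100 + 0.234000·460) / 0.271125 = 229.275 / 0.271125 ≈ 845.64
  x_4 = (0.212625·400 + 0.197250·40 + 0.089625·100 + 0.429750·460) / 0.271125 = 299.5875 / 0.271125 ≈ 1104.98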